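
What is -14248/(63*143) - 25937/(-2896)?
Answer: 14800325/2006928 ≈ 7.3746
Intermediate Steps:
-14248/(63*143) - 25937/(-2896) = -14248/9009 - 25937*(-1/2896) = -14248*1/9009 + 25937/2896 = -1096/693 + 25937/2896 = 14800325/2006928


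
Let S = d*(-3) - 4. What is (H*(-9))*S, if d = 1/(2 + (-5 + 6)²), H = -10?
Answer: -450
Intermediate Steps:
d = ⅓ (d = 1/(2 + 1²) = 1/(2 + 1) = 1/3 = ⅓ ≈ 0.33333)
S = -5 (S = (⅓)*(-3) - 4 = -1 - 4 = -5)
(H*(-9))*S = -10*(-9)*(-5) = 90*(-5) = -450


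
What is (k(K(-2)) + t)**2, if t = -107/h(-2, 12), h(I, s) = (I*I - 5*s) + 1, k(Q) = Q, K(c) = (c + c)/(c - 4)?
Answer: 185761/27225 ≈ 6.8232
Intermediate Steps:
K(c) = 2*c/(-4 + c) (K(c) = (2*c)/(-4 + c) = 2*c/(-4 + c))
h(I, s) = 1 + I**2 - 5*s (h(I, s) = (I**2 - 5*s) + 1 = 1 + I**2 - 5*s)
t = 107/55 (t = -107/(1 + (-2)**2 - 5*12) = -107/(1 + 4 - 60) = -107/(-55) = -107*(-1/55) = 107/55 ≈ 1.9455)
(k(K(-2)) + t)**2 = (2*(-2)/(-4 - 2) + 107/55)**2 = (2*(-2)/(-6) + 107/55)**2 = (2*(-2)*(-1/6) + 107/55)**2 = (2/3 + 107/55)**2 = (431/165)**2 = 185761/27225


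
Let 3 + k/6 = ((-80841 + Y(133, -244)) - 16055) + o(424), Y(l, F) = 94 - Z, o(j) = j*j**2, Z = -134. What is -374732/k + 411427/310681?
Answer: 13415081230421/10136414073597 ≈ 1.3235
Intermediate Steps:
o(j) = j**3
Y(l, F) = 228 (Y(l, F) = 94 - 1*(-134) = 94 + 134 = 228)
k = 456770118 (k = -18 + 6*(((-80841 + 228) - 16055) + 424**3) = -18 + 6*((-80613 - 16055) + 76225024) = -18 + 6*(-96668 + 76225024) = -18 + 6*76128356 = -18 + 456770136 = 456770118)
-374732/k + 411427/310681 = -374732/456770118 + 411427/310681 = -374732*1/456770118 + 411427*(1/310681) = -187366/228385059 + 411427/310681 = 13415081230421/10136414073597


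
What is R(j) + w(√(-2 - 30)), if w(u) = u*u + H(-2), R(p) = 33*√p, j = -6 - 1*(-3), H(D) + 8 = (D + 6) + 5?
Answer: -31 + 33*I*√3 ≈ -31.0 + 57.158*I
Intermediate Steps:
H(D) = 3 + D (H(D) = -8 + ((D + 6) + 5) = -8 + ((6 + D) + 5) = -8 + (11 + D) = 3 + D)
j = -3 (j = -6 + 3 = -3)
w(u) = 1 + u² (w(u) = u*u + (3 - 2) = u² + 1 = 1 + u²)
R(j) + w(√(-2 - 30)) = 33*√(-3) + (1 + (√(-2 - 30))²) = 33*(I*√3) + (1 + (√(-32))²) = 33*I*√3 + (1 + (4*I*√2)²) = 33*I*√3 + (1 - 32) = 33*I*√3 - 31 = -31 + 33*I*√3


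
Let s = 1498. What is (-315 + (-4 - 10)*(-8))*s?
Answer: -304094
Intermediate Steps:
(-315 + (-4 - 10)*(-8))*s = (-315 + (-4 - 10)*(-8))*1498 = (-315 - 14*(-8))*1498 = (-315 + 112)*1498 = -203*1498 = -304094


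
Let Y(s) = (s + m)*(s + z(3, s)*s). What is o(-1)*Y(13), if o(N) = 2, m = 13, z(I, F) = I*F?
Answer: 27040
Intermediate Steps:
z(I, F) = F*I
Y(s) = (13 + s)*(s + 3*s²) (Y(s) = (s + 13)*(s + (s*3)*s) = (13 + s)*(s + (3*s)*s) = (13 + s)*(s + 3*s²))
o(-1)*Y(13) = 2*(13*(13 + 3*13² + 40*13)) = 2*(13*(13 + 3*169 + 520)) = 2*(13*(13 + 507 + 520)) = 2*(13*1040) = 2*13520 = 27040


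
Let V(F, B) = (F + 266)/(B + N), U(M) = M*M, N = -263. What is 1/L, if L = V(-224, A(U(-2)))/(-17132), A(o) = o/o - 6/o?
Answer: 2257141/21 ≈ 1.0748e+5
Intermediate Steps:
U(M) = M²
A(o) = 1 - 6/o
V(F, B) = (266 + F)/(-263 + B) (V(F, B) = (F + 266)/(B - 263) = (266 + F)/(-263 + B))
L = 21/2257141 (L = ((266 - 224)/(-263 + (-6 + (-2)²)/((-2)²)))/(-17132) = (42/(-263 + (-6 + 4)/4))*(-1/17132) = (42/(-263 + (¼)*(-2)))*(-1/17132) = (42/(-263 - ½))*(-1/17132) = (42/(-527/2))*(-1/17132) = -2/527*42*(-1/17132) = -84/527*(-1/17132) = 21/2257141 ≈ 9.3038e-6)
1/L = 1/(21/2257141) = 2257141/21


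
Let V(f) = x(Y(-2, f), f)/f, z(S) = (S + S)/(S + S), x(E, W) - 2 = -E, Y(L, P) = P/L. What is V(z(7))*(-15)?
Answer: -75/2 ≈ -37.500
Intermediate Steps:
x(E, W) = 2 - E
z(S) = 1 (z(S) = (2*S)/((2*S)) = (2*S)*(1/(2*S)) = 1)
V(f) = (2 + f/2)/f (V(f) = (2 - f/(-2))/f = (2 - f*(-1)/2)/f = (2 - (-1)*f/2)/f = (2 + f/2)/f)
V(z(7))*(-15) = ((½)*(4 + 1)/1)*(-15) = ((½)*1*5)*(-15) = (5/2)*(-15) = -75/2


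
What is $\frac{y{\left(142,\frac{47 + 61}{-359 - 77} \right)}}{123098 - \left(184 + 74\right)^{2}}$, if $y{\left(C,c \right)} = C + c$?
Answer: $\frac{15451}{6162206} \approx 0.0025074$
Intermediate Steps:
$\frac{y{\left(142,\frac{47 + 61}{-359 - 77} \right)}}{123098 - \left(184 + 74\right)^{2}} = \frac{142 + \frac{47 + 61}{-359 - 77}}{123098 - \left(184 + 74\right)^{2}} = \frac{142 + \frac{108}{-436}}{123098 - 258^{2}} = \frac{142 + 108 \left(- \frac{1}{436}\right)}{123098 - 66564} = \frac{142 - \frac{27}{109}}{123098 - 66564} = \frac{15451}{109 \cdot 56534} = \frac{15451}{109} \cdot \frac{1}{56534} = \frac{15451}{6162206}$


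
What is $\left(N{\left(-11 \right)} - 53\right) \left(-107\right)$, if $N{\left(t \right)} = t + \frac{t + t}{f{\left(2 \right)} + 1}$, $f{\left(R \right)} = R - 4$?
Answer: $4494$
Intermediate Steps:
$f{\left(R \right)} = -4 + R$
$N{\left(t \right)} = - t$ ($N{\left(t \right)} = t + \frac{t + t}{\left(-4 + 2\right) + 1} = t + \frac{2 t}{-2 + 1} = t + \frac{2 t}{-1} = t + 2 t \left(-1\right) = t - 2 t = - t$)
$\left(N{\left(-11 \right)} - 53\right) \left(-107\right) = \left(\left(-1\right) \left(-11\right) - 53\right) \left(-107\right) = \left(11 - 53\right) \left(-107\right) = \left(-42\right) \left(-107\right) = 4494$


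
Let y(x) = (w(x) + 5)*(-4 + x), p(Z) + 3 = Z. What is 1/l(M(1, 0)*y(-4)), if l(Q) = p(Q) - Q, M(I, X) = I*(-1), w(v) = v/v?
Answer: -1/3 ≈ -0.33333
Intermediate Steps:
w(v) = 1
p(Z) = -3 + Z
y(x) = -24 + 6*x (y(x) = (1 + 5)*(-4 + x) = 6*(-4 + x) = -24 + 6*x)
M(I, X) = -I
l(Q) = -3 (l(Q) = (-3 + Q) - Q = -3)
1/l(M(1, 0)*y(-4)) = 1/(-3) = -1/3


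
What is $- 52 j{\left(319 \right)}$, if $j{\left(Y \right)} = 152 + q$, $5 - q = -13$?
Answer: $-8840$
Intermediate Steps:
$q = 18$ ($q = 5 - -13 = 5 + 13 = 18$)
$j{\left(Y \right)} = 170$ ($j{\left(Y \right)} = 152 + 18 = 170$)
$- 52 j{\left(319 \right)} = \left(-52\right) 170 = -8840$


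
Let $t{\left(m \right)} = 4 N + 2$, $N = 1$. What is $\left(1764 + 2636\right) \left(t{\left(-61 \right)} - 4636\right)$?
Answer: $-20372000$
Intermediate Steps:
$t{\left(m \right)} = 6$ ($t{\left(m \right)} = 4 \cdot 1 + 2 = 4 + 2 = 6$)
$\left(1764 + 2636\right) \left(t{\left(-61 \right)} - 4636\right) = \left(1764 + 2636\right) \left(6 - 4636\right) = 4400 \left(-4630\right) = -20372000$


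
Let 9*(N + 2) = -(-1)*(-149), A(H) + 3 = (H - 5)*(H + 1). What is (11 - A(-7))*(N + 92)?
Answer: -38338/9 ≈ -4259.8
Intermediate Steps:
A(H) = -3 + (1 + H)*(-5 + H) (A(H) = -3 + (H - 5)*(H + 1) = -3 + (-5 + H)*(1 + H) = -3 + (1 + H)*(-5 + H))
N = -167/9 (N = -2 + (-(-1)*(-149))/9 = -2 + (-1*149)/9 = -2 + (1/9)*(-149) = -2 - 149/9 = -167/9 ≈ -18.556)
(11 - A(-7))*(N + 92) = (11 - (-8 + (-7)**2 - 4*(-7)))*(-167/9 + 92) = (11 - (-8 + 49 + 28))*(661/9) = (11 - 1*69)*(661/9) = (11 - 69)*(661/9) = -58*661/9 = -38338/9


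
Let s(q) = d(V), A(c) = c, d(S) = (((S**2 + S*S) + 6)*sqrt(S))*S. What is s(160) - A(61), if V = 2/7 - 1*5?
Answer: -61 - 81576*I*sqrt(231)/2401 ≈ -61.0 - 516.39*I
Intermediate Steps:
V = -33/7 (V = 2*(1/7) - 5 = 2/7 - 5 = -33/7 ≈ -4.7143)
d(S) = S**(3/2)*(6 + 2*S**2) (d(S) = (((S**2 + S**2) + 6)*sqrt(S))*S = ((2*S**2 + 6)*sqrt(S))*S = ((6 + 2*S**2)*sqrt(S))*S = (sqrt(S)*(6 + 2*S**2))*S = S**(3/2)*(6 + 2*S**2))
s(q) = -81576*I*sqrt(231)/2401 (s(q) = 2*(-33/7)**(3/2)*(3 + (-33/7)**2) = 2*(-33*I*sqrt(231)/49)*(3 + 1089/49) = 2*(-33*I*sqrt(231)/49)*(1236/49) = -81576*I*sqrt(231)/2401)
s(160) - A(61) = -81576*I*sqrt(231)/2401 - 1*61 = -81576*I*sqrt(231)/2401 - 61 = -61 - 81576*I*sqrt(231)/2401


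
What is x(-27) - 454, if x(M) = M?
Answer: -481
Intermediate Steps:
x(-27) - 454 = -27 - 454 = -481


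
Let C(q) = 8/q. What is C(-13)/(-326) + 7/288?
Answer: 15985/610272 ≈ 0.026193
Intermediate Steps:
C(-13)/(-326) + 7/288 = (8/(-13))/(-326) + 7/288 = (8*(-1/13))*(-1/326) + 7*(1/288) = -8/13*(-1/326) + 7/288 = 4/2119 + 7/288 = 15985/610272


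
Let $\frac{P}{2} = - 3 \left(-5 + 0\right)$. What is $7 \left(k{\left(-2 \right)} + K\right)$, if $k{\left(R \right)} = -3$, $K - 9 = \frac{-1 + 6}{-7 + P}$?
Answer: $\frac{1001}{23} \approx 43.522$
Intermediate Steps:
$P = 30$ ($P = 2 \left(- 3 \left(-5 + 0\right)\right) = 2 \left(\left(-3\right) \left(-5\right)\right) = 2 \cdot 15 = 30$)
$K = \frac{212}{23}$ ($K = 9 + \frac{-1 + 6}{-7 + 30} = 9 + \frac{5}{23} = \frac{212}{23} \approx 9.2174$)
$7 \left(k{\left(-2 \right)} + K\right) = 7 \left(-3 + \frac{212}{23}\right) = 7 \cdot \frac{143}{23} = \frac{1001}{23}$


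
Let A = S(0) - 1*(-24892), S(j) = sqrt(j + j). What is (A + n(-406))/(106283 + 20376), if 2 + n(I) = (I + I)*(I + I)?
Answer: 684234/126659 ≈ 5.4022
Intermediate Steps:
S(j) = sqrt(2)*sqrt(j) (S(j) = sqrt(2*j) = sqrt(2)*sqrt(j))
n(I) = -2 + 4*I**2 (n(I) = -2 + (I + I)*(I + I) = -2 + (2*I)*(2*I) = -2 + 4*I**2)
A = 24892 (A = sqrt(2)*sqrt(0) - 1*(-24892) = sqrt(2)*0 + 24892 = 0 + 24892 = 24892)
(A + n(-406))/(106283 + 20376) = (24892 + (-2 + 4*(-406)**2))/(106283 + 20376) = (24892 + (-2 + 4*164836))/126659 = (24892 + (-2 + 659344))*(1/126659) = (24892 + 659342)*(1/126659) = 684234*(1/126659) = 684234/126659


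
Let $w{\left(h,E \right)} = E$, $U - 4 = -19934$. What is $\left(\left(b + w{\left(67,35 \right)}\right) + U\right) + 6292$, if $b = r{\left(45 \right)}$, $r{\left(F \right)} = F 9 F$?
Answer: $4622$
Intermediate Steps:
$U = -19930$ ($U = 4 - 19934 = -19930$)
$r{\left(F \right)} = 9 F^{2}$
$b = 18225$ ($b = 9 \cdot 45^{2} = 9 \cdot 2025 = 18225$)
$\left(\left(b + w{\left(67,35 \right)}\right) + U\right) + 6292 = \left(\left(18225 + 35\right) - 19930\right) + 6292 = \left(18260 - 19930\right) + 6292 = -1670 + 6292 = 4622$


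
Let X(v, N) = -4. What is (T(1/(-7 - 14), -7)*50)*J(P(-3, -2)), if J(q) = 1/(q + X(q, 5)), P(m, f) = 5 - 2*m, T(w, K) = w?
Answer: -50/147 ≈ -0.34014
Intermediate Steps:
J(q) = 1/(-4 + q) (J(q) = 1/(q - 4) = 1/(-4 + q))
(T(1/(-7 - 14), -7)*50)*J(P(-3, -2)) = (50/(-7 - 14))/(-4 + (5 - 2*(-3))) = (50/(-21))/(-4 + (5 + 6)) = (-1/21*50)/(-4 + 11) = -50/21/7 = -50/21*⅐ = -50/147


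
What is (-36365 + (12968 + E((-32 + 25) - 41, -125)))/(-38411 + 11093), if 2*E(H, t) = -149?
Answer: 299/348 ≈ 0.85920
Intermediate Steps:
E(H, t) = -149/2 (E(H, t) = (1/2)*(-149) = -149/2)
(-36365 + (12968 + E((-32 + 25) - 41, -125)))/(-38411 + 11093) = (-36365 + (12968 - 149/2))/(-38411 + 11093) = (-36365 + 25787/2)/(-27318) = -46943/2*(-1/27318) = 299/348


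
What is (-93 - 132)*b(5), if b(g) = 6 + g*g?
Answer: -6975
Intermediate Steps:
b(g) = 6 + g²
(-93 - 132)*b(5) = (-93 - 132)*(6 + 5²) = -225*(6 + 25) = -225*31 = -6975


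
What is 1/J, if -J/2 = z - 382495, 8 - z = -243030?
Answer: 1/278914 ≈ 3.5853e-6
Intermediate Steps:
z = 243038 (z = 8 - 1*(-243030) = 8 + 243030 = 243038)
J = 278914 (J = -2*(243038 - 382495) = -2*(-139457) = 278914)
1/J = 1/278914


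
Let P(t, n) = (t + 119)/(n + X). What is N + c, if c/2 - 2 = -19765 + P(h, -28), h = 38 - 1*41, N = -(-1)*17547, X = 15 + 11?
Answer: -22095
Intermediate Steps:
X = 26
N = 17547 (N = -1*(-17547) = 17547)
h = -3 (h = 38 - 41 = -3)
P(t, n) = (119 + t)/(26 + n) (P(t, n) = (t + 119)/(n + 26) = (119 + t)/(26 + n))
c = -39642 (c = 4 + 2*(-19765 + (119 - 3)/(26 - 28)) = 4 + 2*(-19765 + 116/(-2)) = 4 + 2*(-19765 - ½*116) = 4 + 2*(-19765 - 58) = 4 + 2*(-19823) = 4 - 39646 = -39642)
N + c = 17547 - 39642 = -22095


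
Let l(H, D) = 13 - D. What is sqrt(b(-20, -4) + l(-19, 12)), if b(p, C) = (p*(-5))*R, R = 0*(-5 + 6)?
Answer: 1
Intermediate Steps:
R = 0 (R = 0*1 = 0)
b(p, C) = 0 (b(p, C) = (p*(-5))*0 = -5*p*0 = 0)
sqrt(b(-20, -4) + l(-19, 12)) = sqrt(0 + (13 - 1*12)) = sqrt(0 + (13 - 12)) = sqrt(0 + 1) = sqrt(1) = 1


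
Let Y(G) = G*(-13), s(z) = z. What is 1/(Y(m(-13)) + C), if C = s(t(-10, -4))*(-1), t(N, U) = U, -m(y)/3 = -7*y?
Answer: 1/3553 ≈ 0.00028145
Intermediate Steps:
m(y) = 21*y (m(y) = -(-21)*y = 21*y)
C = 4 (C = -4*(-1) = 4)
Y(G) = -13*G
1/(Y(m(-13)) + C) = 1/(-273*(-13) + 4) = 1/(-13*(-273) + 4) = 1/(3549 + 4) = 1/3553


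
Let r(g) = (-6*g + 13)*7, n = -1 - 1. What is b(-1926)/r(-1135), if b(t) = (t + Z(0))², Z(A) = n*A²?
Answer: 3709476/47761 ≈ 77.667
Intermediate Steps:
n = -2
Z(A) = -2*A²
b(t) = t² (b(t) = (t - 2*0²)² = (t - 2*0)² = (t + 0)² = t²)
r(g) = 91 - 42*g (r(g) = (13 - 6*g)*7 = 91 - 42*g)
b(-1926)/r(-1135) = (-1926)²/(91 - 42*(-1135)) = 3709476/(91 + 47670) = 3709476/47761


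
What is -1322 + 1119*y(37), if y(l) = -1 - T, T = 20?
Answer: -24821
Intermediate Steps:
y(l) = -21 (y(l) = -1 - 1*20 = -1 - 20 = -21)
-1322 + 1119*y(37) = -1322 + 1119*(-21) = -1322 - 23499 = -24821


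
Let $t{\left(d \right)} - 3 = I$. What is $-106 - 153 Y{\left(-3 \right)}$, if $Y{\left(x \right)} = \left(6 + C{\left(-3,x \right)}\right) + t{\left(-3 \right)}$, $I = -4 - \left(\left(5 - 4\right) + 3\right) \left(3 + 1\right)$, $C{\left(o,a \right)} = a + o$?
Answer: $2495$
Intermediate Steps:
$I = -20$ ($I = -4 - \left(1 + 3\right) 4 = -4 - 4 \cdot 4 = -4 - 16 = -20$)
$t{\left(d \right)} = -17$ ($t{\left(d \right)} = 3 - 20 = -17$)
$Y{\left(x \right)} = -14 + x$ ($Y{\left(x \right)} = \left(6 + \left(x - 3\right)\right) - 17 = \left(6 + \left(-3 + x\right)\right) - 17 = \left(3 + x\right) - 17 = -14 + x$)
$-106 - 153 Y{\left(-3 \right)} = -106 - 153 \left(-14 - 3\right) = -106 - -2601 = -106 + 2601 = 2495$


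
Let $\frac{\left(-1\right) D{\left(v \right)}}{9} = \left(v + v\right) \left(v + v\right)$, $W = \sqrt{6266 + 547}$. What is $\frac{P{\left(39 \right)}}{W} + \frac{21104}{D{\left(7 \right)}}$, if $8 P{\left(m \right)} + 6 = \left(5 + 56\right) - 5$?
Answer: $- \frac{5276}{441} + \frac{25 \sqrt{757}}{9084} \approx -11.888$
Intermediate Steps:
$W = 3 \sqrt{757}$ ($W = \sqrt{6813} = 3 \sqrt{757} \approx 82.541$)
$D{\left(v \right)} = - 36 v^{2}$ ($D{\left(v \right)} = - 9 \left(v + v\right) \left(v + v\right) = - 9 \cdot 2 v 2 v = - 9 \cdot 4 v^{2} = - 36 v^{2}$)
$P{\left(m \right)} = \frac{25}{4}$ ($P{\left(m \right)} = - \frac{3}{4} + \frac{\left(5 + 56\right) - 5}{8} = - \frac{3}{4} + \frac{61 - 5}{8} = - \frac{3}{4} + \frac{1}{8} \cdot 56 = - \frac{3}{4} + 7 = \frac{25}{4}$)
$\frac{P{\left(39 \right)}}{W} + \frac{21104}{D{\left(7 \right)}} = \frac{25}{4 \cdot 3 \sqrt{757}} + \frac{21104}{\left(-36\right) 7^{2}} = \frac{25 \frac{\sqrt{757}}{2271}}{4} + \frac{21104}{\left(-36\right) 49} = \frac{25 \sqrt{757}}{9084} + \frac{21104}{-1764} = \frac{25 \sqrt{757}}{9084} + 21104 \left(- \frac{1}{1764}\right) = \frac{25 \sqrt{757}}{9084} - \frac{5276}{441} = - \frac{5276}{441} + \frac{25 \sqrt{757}}{9084}$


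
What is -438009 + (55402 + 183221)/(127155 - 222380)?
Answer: -41709645648/95225 ≈ -4.3801e+5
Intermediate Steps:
-438009 + (55402 + 183221)/(127155 - 222380) = -438009 + 238623/(-95225) = -438009 + 238623*(-1/95225) = -438009 - 238623/95225 = -41709645648/95225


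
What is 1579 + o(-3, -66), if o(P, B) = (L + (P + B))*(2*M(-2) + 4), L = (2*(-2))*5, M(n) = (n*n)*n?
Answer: 2647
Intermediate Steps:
M(n) = n³ (M(n) = n²*n = n³)
L = -20 (L = -4*5 = -20)
o(P, B) = 240 - 12*B - 12*P (o(P, B) = (-20 + (P + B))*(2*(-2)³ + 4) = (-20 + (B + P))*(2*(-8) + 4) = (-20 + B + P)*(-16 + 4) = (-20 + B + P)*(-12) = 240 - 12*B - 12*P)
1579 + o(-3, -66) = 1579 + (240 - 12*(-66) - 12*(-3)) = 1579 + (240 + 792 + 36) = 1579 + 1068 = 2647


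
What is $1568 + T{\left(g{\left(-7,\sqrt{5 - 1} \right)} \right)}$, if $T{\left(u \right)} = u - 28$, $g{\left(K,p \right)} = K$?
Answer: $1533$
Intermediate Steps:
$T{\left(u \right)} = -28 + u$
$1568 + T{\left(g{\left(-7,\sqrt{5 - 1} \right)} \right)} = 1568 - 35 = 1533$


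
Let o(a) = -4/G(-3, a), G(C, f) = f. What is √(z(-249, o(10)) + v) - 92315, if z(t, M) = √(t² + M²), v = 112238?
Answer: -92315 + √(2805950 + 5*√1550029)/5 ≈ -91980.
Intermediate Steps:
o(a) = -4/a
z(t, M) = √(M² + t²)
√(z(-249, o(10)) + v) - 92315 = √(√((-4/10)² + (-249)²) + 112238) - 92315 = √(√((-4*⅒)² + 62001) + 112238) - 92315 = √(√((-⅖)² + 62001) + 112238) - 92315 = √(√(4/25 + 62001) + 112238) - 92315 = √(√(1550029/25) + 112238) - 92315 = √(√1550029/5 + 112238) - 92315 = √(112238 + √1550029/5) - 92315 = -92315 + √(112238 + √1550029/5)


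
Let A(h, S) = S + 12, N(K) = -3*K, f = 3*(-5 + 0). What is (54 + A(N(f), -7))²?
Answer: 3481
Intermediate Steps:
f = -15 (f = 3*(-5) = -15)
A(h, S) = 12 + S
(54 + A(N(f), -7))² = (54 + (12 - 7))² = (54 + 5)² = 59² = 3481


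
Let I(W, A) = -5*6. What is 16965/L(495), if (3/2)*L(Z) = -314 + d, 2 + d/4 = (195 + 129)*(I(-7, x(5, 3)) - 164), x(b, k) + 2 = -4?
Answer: -50895/503492 ≈ -0.10108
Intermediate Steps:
x(b, k) = -6 (x(b, k) = -2 - 4 = -6)
I(W, A) = -30
d = -251432 (d = -8 + 4*((195 + 129)*(-30 - 164)) = -8 + 4*(324*(-194)) = -8 + 4*(-62856) = -8 - 251424 = -251432)
L(Z) = -503492/3 (L(Z) = 2*(-314 - 251432)/3 = (2/3)*(-251746) = -503492/3)
16965/L(495) = 16965/(-503492/3) = 16965*(-3/503492) = -50895/503492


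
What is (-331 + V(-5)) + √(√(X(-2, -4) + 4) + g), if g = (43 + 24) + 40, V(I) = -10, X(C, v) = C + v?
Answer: -341 + √(107 + I*√2) ≈ -330.66 + 0.068357*I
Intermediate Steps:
g = 107 (g = 67 + 40 = 107)
(-331 + V(-5)) + √(√(X(-2, -4) + 4) + g) = (-331 - 10) + √(√((-2 - 4) + 4) + 107) = -341 + √(√(-6 + 4) + 107) = -341 + √(√(-2) + 107) = -341 + √(I*√2 + 107) = -341 + √(107 + I*√2)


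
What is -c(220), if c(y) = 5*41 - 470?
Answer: 265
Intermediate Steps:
c(y) = -265 (c(y) = 205 - 470 = -265)
-c(220) = -1*(-265) = 265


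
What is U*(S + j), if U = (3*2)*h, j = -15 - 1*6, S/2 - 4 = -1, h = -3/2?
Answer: 135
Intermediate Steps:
h = -3/2 (h = -3*½ = -3/2 ≈ -1.5000)
S = 6 (S = 8 + 2*(-1) = 8 - 2 = 6)
j = -21 (j = -15 - 6 = -21)
U = -9 (U = (3*2)*(-3/2) = 6*(-3/2) = -9)
U*(S + j) = -9*(6 - 21) = -9*(-15) = 135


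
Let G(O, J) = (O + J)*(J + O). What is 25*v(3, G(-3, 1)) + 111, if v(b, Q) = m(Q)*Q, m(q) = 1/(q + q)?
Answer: 247/2 ≈ 123.50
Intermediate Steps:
G(O, J) = (J + O)² (G(O, J) = (J + O)*(J + O) = (J + O)²)
m(q) = 1/(2*q)
v(b, Q) = ½ (v(b, Q) = (1/(2*Q))*Q = ½)
25*v(3, G(-3, 1)) + 111 = 25*(½) + 111 = 25/2 + 111 = 247/2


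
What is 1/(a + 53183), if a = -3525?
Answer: 1/49658 ≈ 2.0138e-5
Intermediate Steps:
1/(a + 53183) = 1/(-3525 + 53183) = 1/49658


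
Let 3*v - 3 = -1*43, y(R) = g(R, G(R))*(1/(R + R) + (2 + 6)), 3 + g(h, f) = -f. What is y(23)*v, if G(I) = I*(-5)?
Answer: -275520/23 ≈ -11979.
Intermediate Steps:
G(I) = -5*I
g(h, f) = -3 - f
y(R) = (-3 + 5*R)*(8 + 1/(2*R)) (y(R) = (-3 - (-5)*R)*(1/(R + R) + (2 + 6)) = (-3 + 5*R)*(1/(2*R) + 8) = (-3 + 5*R)*(8 + 1/(2*R)))
v = -40/3 (v = 1 + (-1*43)/3 = 1 + (⅓)*(-43) = 1 - 43/3 = -40/3 ≈ -13.333)
y(23)*v = (-43/2 + 40*23 - 3/2/23)*(-40/3) = (-43/2 + 920 - 3/2*1/23)*(-40/3) = (-43/2 + 920 - 3/46)*(-40/3) = (20664/23)*(-40/3) = -275520/23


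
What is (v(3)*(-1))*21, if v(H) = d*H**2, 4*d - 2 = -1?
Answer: -189/4 ≈ -47.250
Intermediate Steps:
d = 1/4 (d = 1/2 + (1/4)*(-1) = 1/2 - 1/4 = 1/4 ≈ 0.25000)
v(H) = H**2/4
(v(3)*(-1))*21 = (((1/4)*3**2)*(-1))*21 = (((1/4)*9)*(-1))*21 = ((9/4)*(-1))*21 = -9/4*21 = -189/4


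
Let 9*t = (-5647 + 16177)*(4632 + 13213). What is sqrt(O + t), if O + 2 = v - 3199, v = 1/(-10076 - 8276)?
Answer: sqrt(439422857333909)/4588 ≈ 4569.0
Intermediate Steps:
v = -1/18352 (v = 1/(-18352) = -1/18352 ≈ -5.4490e-5)
O = -58744753/18352 (O = -2 + (-1/18352 - 3199) = -2 - 58708049/18352 = -58744753/18352 ≈ -3201.0)
t = 20878650 (t = ((-5647 + 16177)*(4632 + 13213))/9 = (10530*17845)/9 = (1/9)*187907850 = 20878650)
sqrt(O + t) = sqrt(-58744753/18352 + 20878650) = sqrt(383106240047/18352) = sqrt(439422857333909)/4588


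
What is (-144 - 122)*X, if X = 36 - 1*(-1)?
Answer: -9842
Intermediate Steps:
X = 37 (X = 36 + 1 = 37)
(-144 - 122)*X = (-144 - 122)*37 = -266*37 = -9842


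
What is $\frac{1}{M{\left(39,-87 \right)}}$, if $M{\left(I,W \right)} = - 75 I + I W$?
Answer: $- \frac{1}{6318} \approx -0.00015828$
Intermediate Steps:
$\frac{1}{M{\left(39,-87 \right)}} = \frac{1}{39 \left(-75 - 87\right)} = \frac{1}{39 \left(-162\right)} = \frac{1}{-6318} = - \frac{1}{6318}$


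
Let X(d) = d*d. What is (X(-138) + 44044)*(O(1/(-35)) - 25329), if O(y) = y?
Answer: -55928521408/35 ≈ -1.5980e+9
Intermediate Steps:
X(d) = d²
(X(-138) + 44044)*(O(1/(-35)) - 25329) = ((-138)² + 44044)*(1/(-35) - 25329) = (19044 + 44044)*(-1/35 - 25329) = 63088*(-886516/35) = -55928521408/35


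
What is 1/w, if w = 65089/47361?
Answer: 47361/65089 ≈ 0.72763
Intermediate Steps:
w = 65089/47361 (w = 65089*(1/47361) = 65089/47361 ≈ 1.3743)
1/w = 1/(65089/47361) = 47361/65089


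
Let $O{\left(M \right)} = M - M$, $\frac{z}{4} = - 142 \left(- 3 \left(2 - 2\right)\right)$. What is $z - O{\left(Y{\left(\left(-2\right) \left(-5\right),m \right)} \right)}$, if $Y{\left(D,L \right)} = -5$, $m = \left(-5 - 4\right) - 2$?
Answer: $0$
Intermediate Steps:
$m = -11$ ($m = -9 - 2 = -11$)
$z = 0$ ($z = 4 \left(- 142 \left(- 3 \left(2 - 2\right)\right)\right) = 4 \left(- 142 \left(\left(-3\right) 0\right)\right) = 4 \left(\left(-142\right) 0\right) = 4 \cdot 0 = 0$)
$O{\left(M \right)} = 0$
$z - O{\left(Y{\left(\left(-2\right) \left(-5\right),m \right)} \right)} = 0 - 0 = 0 + 0 = 0$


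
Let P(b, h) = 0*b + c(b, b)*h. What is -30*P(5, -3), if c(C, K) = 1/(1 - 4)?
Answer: -30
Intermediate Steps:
c(C, K) = -⅓ (c(C, K) = 1/(-3) = -⅓)
P(b, h) = -h/3 (P(b, h) = 0*b - h/3 = 0 - h/3 = -h/3)
-30*P(5, -3) = -(-10)*(-3) = -30*1 = -30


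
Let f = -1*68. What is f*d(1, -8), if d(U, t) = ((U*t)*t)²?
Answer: -278528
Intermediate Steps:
f = -68
d(U, t) = U²*t⁴ (d(U, t) = (U*t²)² = U²*t⁴)
f*d(1, -8) = -68*1²*(-8)⁴ = -68*4096 = -278528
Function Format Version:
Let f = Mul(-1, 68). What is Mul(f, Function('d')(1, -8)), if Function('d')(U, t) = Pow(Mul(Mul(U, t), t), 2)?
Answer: -278528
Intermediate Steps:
f = -68
Function('d')(U, t) = Mul(Pow(U, 2), Pow(t, 4)) (Function('d')(U, t) = Pow(Mul(U, Pow(t, 2)), 2) = Mul(Pow(U, 2), Pow(t, 4)))
Mul(f, Function('d')(1, -8)) = Mul(-68, Mul(Pow(1, 2), Pow(-8, 4))) = Mul(-68, Mul(1, 4096)) = Mul(-68, 4096) = -278528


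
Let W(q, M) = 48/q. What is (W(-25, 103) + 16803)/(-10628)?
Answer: -420027/265700 ≈ -1.5808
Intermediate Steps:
(W(-25, 103) + 16803)/(-10628) = (48/(-25) + 16803)/(-10628) = (48*(-1/25) + 16803)*(-1/10628) = (-48/25 + 16803)*(-1/10628) = (420027/25)*(-1/10628) = -420027/265700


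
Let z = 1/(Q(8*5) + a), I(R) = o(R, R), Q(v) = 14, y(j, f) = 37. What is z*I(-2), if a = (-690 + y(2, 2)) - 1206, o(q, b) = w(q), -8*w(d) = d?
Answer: -1/7380 ≈ -0.00013550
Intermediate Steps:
w(d) = -d/8
o(q, b) = -q/8
I(R) = -R/8
a = -1859 (a = (-690 + 37) - 1206 = -653 - 1206 = -1859)
z = -1/1845 (z = 1/(14 - 1859) = 1/(-1845) = -1/1845 ≈ -0.00054201)
z*I(-2) = -(-1)*(-2)/14760 = -1/1845*¼ = -1/7380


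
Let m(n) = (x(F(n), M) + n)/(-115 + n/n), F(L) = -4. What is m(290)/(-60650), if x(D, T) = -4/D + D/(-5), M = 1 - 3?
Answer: 1459/34570500 ≈ 4.2204e-5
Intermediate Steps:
M = -2
x(D, T) = -4/D - D/5 (x(D, T) = -4/D + D*(-⅕) = -4/D - D/5)
m(n) = -3/190 - n/114 (m(n) = ((-4/(-4) - ⅕*(-4)) + n)/(-115 + n/n) = ((-4*(-¼) + ⅘) + n)/(-115 + 1) = ((1 + ⅘) + n)/(-114) = (9/5 + n)*(-1/114) = -3/190 - n/114)
m(290)/(-60650) = (-3/190 - 1/114*290)/(-60650) = (-3/190 - 145/57)*(-1/60650) = -1459/570*(-1/60650) = 1459/34570500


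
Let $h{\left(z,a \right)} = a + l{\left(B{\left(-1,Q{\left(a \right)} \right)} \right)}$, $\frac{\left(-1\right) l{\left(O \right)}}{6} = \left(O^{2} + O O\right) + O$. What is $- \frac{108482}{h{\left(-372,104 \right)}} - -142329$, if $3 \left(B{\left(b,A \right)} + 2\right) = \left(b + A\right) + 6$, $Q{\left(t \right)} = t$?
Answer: $\frac{3041875782}{21371} \approx 1.4234 \cdot 10^{5}$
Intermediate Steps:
$B{\left(b,A \right)} = \frac{A}{3} + \frac{b}{3}$ ($B{\left(b,A \right)} = -2 + \frac{\left(b + A\right) + 6}{3} = -2 + \frac{\left(A + b\right) + 6}{3} = -2 + \frac{6 + A + b}{3} = -2 + \left(2 + \frac{A}{3} + \frac{b}{3}\right) = \frac{A}{3} + \frac{b}{3}$)
$l{\left(O \right)} = - 12 O^{2} - 6 O$ ($l{\left(O \right)} = - 6 \left(\left(O^{2} + O O\right) + O\right) = - 6 \left(\left(O^{2} + O^{2}\right) + O\right) = - 6 \left(2 O^{2} + O\right) = - 6 \left(O + 2 O^{2}\right) = - 12 O^{2} - 6 O$)
$h{\left(z,a \right)} = a - 6 \left(- \frac{1}{3} + \frac{a}{3}\right) \left(\frac{1}{3} + \frac{2 a}{3}\right)$ ($h{\left(z,a \right)} = a - 6 \left(\frac{a}{3} + \frac{1}{3} \left(-1\right)\right) \left(1 + 2 \left(\frac{a}{3} + \frac{1}{3} \left(-1\right)\right)\right) = a - 6 \left(\frac{a}{3} - \frac{1}{3}\right) \left(1 + 2 \left(\frac{a}{3} - \frac{1}{3}\right)\right) = a - 6 \left(- \frac{1}{3} + \frac{a}{3}\right) \left(1 + 2 \left(- \frac{1}{3} + \frac{a}{3}\right)\right) = a - 6 \left(- \frac{1}{3} + \frac{a}{3}\right) \left(1 + \left(- \frac{2}{3} + \frac{2 a}{3}\right)\right) = a - 6 \left(- \frac{1}{3} + \frac{a}{3}\right) \left(\frac{1}{3} + \frac{2 a}{3}\right)$)
$- \frac{108482}{h{\left(-372,104 \right)}} - -142329 = - \frac{108482}{\frac{2}{3} - \frac{4 \cdot 104^{2}}{3} + \frac{5}{3} \cdot 104} - -142329 = - \frac{108482}{\frac{2}{3} - \frac{43264}{3} + \frac{520}{3}} + 142329 = - \frac{108482}{- \frac{42742}{3}} + 142329 = \left(-108482\right) \left(- \frac{3}{42742}\right) + 142329 = \frac{162723}{21371} + 142329 = \frac{3041875782}{21371}$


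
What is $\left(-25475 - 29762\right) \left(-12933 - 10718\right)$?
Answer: $1306410287$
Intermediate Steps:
$\left(-25475 - 29762\right) \left(-12933 - 10718\right) = \left(-55237\right) \left(-23651\right) = 1306410287$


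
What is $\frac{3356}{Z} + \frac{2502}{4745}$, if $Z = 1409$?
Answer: $\frac{19449538}{6685705} \approx 2.9091$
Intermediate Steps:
$\frac{3356}{Z} + \frac{2502}{4745} = \frac{3356}{1409} + \frac{2502}{4745} = \frac{19449538}{6685705}$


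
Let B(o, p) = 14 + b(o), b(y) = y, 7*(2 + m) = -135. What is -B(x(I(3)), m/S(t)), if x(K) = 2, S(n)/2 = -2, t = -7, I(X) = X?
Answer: -16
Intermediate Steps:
m = -149/7 (m = -2 + (1/7)*(-135) = -2 - 135/7 = -149/7 ≈ -21.286)
S(n) = -4 (S(n) = 2*(-2) = -4)
B(o, p) = 14 + o
-B(x(I(3)), m/S(t)) = -(14 + 2) = -1*16 = -16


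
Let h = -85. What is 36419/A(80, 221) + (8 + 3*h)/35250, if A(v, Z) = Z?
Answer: 1283715163/7790250 ≈ 164.78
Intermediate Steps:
36419/A(80, 221) + (8 + 3*h)/35250 = 36419/221 + (8 + 3*(-85))/35250 = 36419*(1/221) + (8 - 255)*(1/35250) = 36419/221 - 247*1/35250 = 36419/221 - 247/35250 = 1283715163/7790250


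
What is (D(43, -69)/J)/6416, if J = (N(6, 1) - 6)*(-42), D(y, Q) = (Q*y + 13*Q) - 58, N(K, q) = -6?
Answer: -1961/1616832 ≈ -0.0012129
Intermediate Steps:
D(y, Q) = -58 + 13*Q + Q*y (D(y, Q) = (13*Q + Q*y) - 58 = -58 + 13*Q + Q*y)
J = 504 (J = (-6 - 6)*(-42) = -12*(-42) = 504)
(D(43, -69)/J)/6416 = ((-58 + 13*(-69) - 69*43)/504)/6416 = ((-58 - 897 - 2967)*(1/504))*(1/6416) = -3922*1/504*(1/6416) = -1961/252*1/6416 = -1961/1616832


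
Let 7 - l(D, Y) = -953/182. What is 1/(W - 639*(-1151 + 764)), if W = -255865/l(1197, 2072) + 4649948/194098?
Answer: 216128123/48932827124067 ≈ 4.4168e-6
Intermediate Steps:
l(D, Y) = 2227/182 (l(D, Y) = 7 - (-953)/182 = 7 - 1*(-953/182) = 7 + 953/182 = 2227/182)
W = -4514144796972/216128123 (W = -255865/2227/182 + 4649948/194098 = -255865*182/2227 + 4649948*(1/194098) = -46567430/2227 + 2324974/97049 = -4514144796972/216128123 ≈ -20886.)
1/(W - 639*(-1151 + 764)) = 1/(-4514144796972/216128123 - 639*(-1151 + 764)) = 1/(-4514144796972/216128123 - 639*(-387)) = 1/(-4514144796972/216128123 + 247293) = 1/(48932827124067/216128123) = 216128123/48932827124067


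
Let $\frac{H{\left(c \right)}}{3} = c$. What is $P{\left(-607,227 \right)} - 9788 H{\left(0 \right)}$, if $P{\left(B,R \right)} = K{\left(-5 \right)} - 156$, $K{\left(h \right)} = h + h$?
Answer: $-166$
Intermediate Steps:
$K{\left(h \right)} = 2 h$
$P{\left(B,R \right)} = -166$ ($P{\left(B,R \right)} = 2 \left(-5\right) - 156 = -10 - 156 = -166$)
$H{\left(c \right)} = 3 c$
$P{\left(-607,227 \right)} - 9788 H{\left(0 \right)} = -166 - 9788 \cdot 3 \cdot 0 = -166 - 0 = -166 + 0 = -166$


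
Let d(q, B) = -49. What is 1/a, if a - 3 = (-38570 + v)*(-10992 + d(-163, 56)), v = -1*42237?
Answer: 1/892190090 ≈ 1.1208e-9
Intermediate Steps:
v = -42237
a = 892190090 (a = 3 + (-38570 - 42237)*(-10992 - 49) = 3 - 80807*(-11041) = 3 + 892190087 = 892190090)
1/a = 1/892190090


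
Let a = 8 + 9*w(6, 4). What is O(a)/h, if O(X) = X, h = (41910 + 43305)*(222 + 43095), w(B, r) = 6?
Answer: 62/3691258155 ≈ 1.6796e-8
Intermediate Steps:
h = 3691258155 (h = 85215*43317 = 3691258155)
a = 62 (a = 8 + 9*6 = 8 + 54 = 62)
O(a)/h = 62/3691258155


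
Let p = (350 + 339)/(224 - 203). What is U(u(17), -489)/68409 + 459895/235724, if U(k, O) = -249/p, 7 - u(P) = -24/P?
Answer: 2408374090011/1234507567436 ≈ 1.9509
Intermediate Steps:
p = 689/21 ≈ 32.810
u(P) = 7 + 24/P (u(P) = 7 - (-24)/P = 7 + 24/P)
U(k, O) = -5229/689 (U(k, O) = -249/689/21 = -249*21/689 = -5229/689)
U(u(17), -489)/68409 + 459895/235724 = -5229/689/68409 + 459895/235724 = -5229/689*1/68409 + 459895*(1/235724) = -581/5237089 + 459895/235724 = 2408374090011/1234507567436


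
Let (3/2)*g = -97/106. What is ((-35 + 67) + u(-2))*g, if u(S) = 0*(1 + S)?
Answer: -3104/159 ≈ -19.522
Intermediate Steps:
u(S) = 0
g = -97/159 (g = 2*(-97/106)/3 = 2*(-97*1/106)/3 = (⅔)*(-97/106) = -97/159 ≈ -0.61006)
((-35 + 67) + u(-2))*g = ((-35 + 67) + 0)*(-97/159) = (32 + 0)*(-97/159) = 32*(-97/159) = -3104/159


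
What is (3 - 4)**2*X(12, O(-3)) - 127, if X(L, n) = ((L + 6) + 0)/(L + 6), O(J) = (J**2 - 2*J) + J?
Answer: -126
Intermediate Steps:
O(J) = J**2 - J
X(L, n) = 1 (X(L, n) = ((6 + L) + 0)/(6 + L) = (6 + L)/(6 + L) = 1)
(3 - 4)**2*X(12, O(-3)) - 127 = (3 - 4)**2*1 - 127 = (-1)**2*1 - 127 = 1*1 - 127 = 1 - 127 = -126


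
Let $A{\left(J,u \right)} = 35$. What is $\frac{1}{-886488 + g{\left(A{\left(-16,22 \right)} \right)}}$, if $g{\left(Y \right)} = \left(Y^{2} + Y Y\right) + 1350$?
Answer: $- \frac{1}{882688} \approx -1.1329 \cdot 10^{-6}$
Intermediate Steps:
$g{\left(Y \right)} = 1350 + 2 Y^{2}$ ($g{\left(Y \right)} = \left(Y^{2} + Y^{2}\right) + 1350 = 2 Y^{2} + 1350 = 1350 + 2 Y^{2}$)
$\frac{1}{-886488 + g{\left(A{\left(-16,22 \right)} \right)}} = \frac{1}{-886488 + \left(1350 + 2 \cdot 35^{2}\right)} = \frac{1}{-886488 + \left(1350 + 2 \cdot 1225\right)} = \frac{1}{-886488 + \left(1350 + 2450\right)} = \frac{1}{-886488 + 3800} = \frac{1}{-882688} = - \frac{1}{882688}$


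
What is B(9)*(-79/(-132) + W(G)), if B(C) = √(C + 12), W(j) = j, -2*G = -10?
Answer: 739*√21/132 ≈ 25.655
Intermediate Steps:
G = 5 (G = -½*(-10) = 5)
B(C) = √(12 + C)
B(9)*(-79/(-132) + W(G)) = √(12 + 9)*(-79/(-132) + 5) = √21*(-79*(-1/132) + 5) = √21*(79/132 + 5) = √21*(739/132) = 739*√21/132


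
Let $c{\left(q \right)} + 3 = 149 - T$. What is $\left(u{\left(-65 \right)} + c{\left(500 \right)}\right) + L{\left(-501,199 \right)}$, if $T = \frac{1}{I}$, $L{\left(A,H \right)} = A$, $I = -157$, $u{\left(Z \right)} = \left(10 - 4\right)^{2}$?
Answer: $- \frac{50082}{157} \approx -318.99$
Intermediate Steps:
$u{\left(Z \right)} = 36$ ($u{\left(Z \right)} = 6^{2} = 36$)
$T = - \frac{1}{157}$ ($T = \frac{1}{-157} = - \frac{1}{157} \approx -0.0063694$)
$c{\left(q \right)} = \frac{22923}{157}$ ($c{\left(q \right)} = -3 + \left(149 - - \frac{1}{157}\right) = -3 + \left(149 + \frac{1}{157}\right) = -3 + \frac{23394}{157} = \frac{22923}{157}$)
$\left(u{\left(-65 \right)} + c{\left(500 \right)}\right) + L{\left(-501,199 \right)} = \left(36 + \frac{22923}{157}\right) - 501 = \frac{28575}{157} - 501 = - \frac{50082}{157}$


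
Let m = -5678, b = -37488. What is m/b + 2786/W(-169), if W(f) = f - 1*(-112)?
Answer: -5784329/118712 ≈ -48.726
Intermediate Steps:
W(f) = 112 + f (W(f) = f + 112 = 112 + f)
m/b + 2786/W(-169) = -5678/(-37488) + 2786/(112 - 169) = -5678*(-1/37488) + 2786/(-57) = 2839/18744 + 2786*(-1/57) = 2839/18744 - 2786/57 = -5784329/118712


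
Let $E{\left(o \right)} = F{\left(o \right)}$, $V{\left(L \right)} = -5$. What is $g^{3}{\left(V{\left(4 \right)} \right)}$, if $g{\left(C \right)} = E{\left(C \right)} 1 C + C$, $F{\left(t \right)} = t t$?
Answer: $-2197000$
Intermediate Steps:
$F{\left(t \right)} = t^{2}$
$E{\left(o \right)} = o^{2}$
$g{\left(C \right)} = C + C^{3}$ ($g{\left(C \right)} = C^{2} \cdot 1 C + C = C^{2} C + C = C^{3} + C = C + C^{3}$)
$g^{3}{\left(V{\left(4 \right)} \right)} = \left(-5 + \left(-5\right)^{3}\right)^{3} = \left(-5 - 125\right)^{3} = \left(-130\right)^{3} = -2197000$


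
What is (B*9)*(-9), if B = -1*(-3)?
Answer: -243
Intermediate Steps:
B = 3
(B*9)*(-9) = (3*9)*(-9) = 27*(-9) = -243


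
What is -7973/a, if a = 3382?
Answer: -7973/3382 ≈ -2.3575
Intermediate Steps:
-7973/a = -7973/3382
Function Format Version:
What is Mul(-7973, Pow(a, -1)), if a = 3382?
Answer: Rational(-7973, 3382) ≈ -2.3575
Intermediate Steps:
Mul(-7973, Pow(a, -1)) = Mul(-7973, Pow(3382, -1)) = Mul(-7973, Rational(1, 3382)) = Rational(-7973, 3382)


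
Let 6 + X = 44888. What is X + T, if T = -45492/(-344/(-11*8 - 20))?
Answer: 1315784/43 ≈ 30600.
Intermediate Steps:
X = 44882 (X = -6 + 44888 = 44882)
T = -614142/43 (T = -45492/(-344/(-88 - 20)) = -45492/(-344/(-108)) = -45492/((-1/108*(-344))) = -45492/86/27 = -45492*27/86 = -614142/43 ≈ -14282.)
X + T = 44882 - 614142/43 = 1315784/43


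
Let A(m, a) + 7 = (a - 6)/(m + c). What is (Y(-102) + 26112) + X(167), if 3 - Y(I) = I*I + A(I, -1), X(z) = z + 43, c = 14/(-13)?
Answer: 21343429/1340 ≈ 15928.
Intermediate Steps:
c = -14/13 (c = 14*(-1/13) = -14/13 ≈ -1.0769)
X(z) = 43 + z
A(m, a) = -7 + (-6 + a)/(-14/13 + m) (A(m, a) = -7 + (a - 6)/(m - 14/13) = -7 + (-6 + a)/(-14/13 + m))
Y(I) = 3 - I**2 - (7 - 91*I)/(-14 + 13*I) (Y(I) = 3 - (I*I + (20 - 91*I + 13*(-1))/(-14 + 13*I)) = 3 - (I**2 + (20 - 91*I - 13)/(-14 + 13*I)) = 3 - (I**2 + (7 - 91*I)/(-14 + 13*I)) = 3 + (-I**2 - (7 - 91*I)/(-14 + 13*I)) = 3 - I**2 - (7 - 91*I)/(-14 + 13*I))
(Y(-102) + 26112) + X(167) = ((-7 + 91*(-102) + (-14 + 13*(-102))*(3 - 1*(-102)**2))/(-14 + 13*(-102)) + 26112) + (43 + 167) = ((-7 - 9282 + (-14 - 1326)*(3 - 1*10404))/(-14 - 1326) + 26112) + 210 = ((-7 - 9282 - 1340*(3 - 10404))/(-1340) + 26112) + 210 = (-(-7 - 9282 - 1340*(-10401))/1340 + 26112) + 210 = (-(-7 - 9282 + 13937340)/1340 + 26112) + 210 = (-1/1340*13928051 + 26112) + 210 = (-13928051/1340 + 26112) + 210 = 21062029/1340 + 210 = 21343429/1340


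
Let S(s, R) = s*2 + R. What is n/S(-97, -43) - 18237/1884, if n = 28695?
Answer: -6487061/49612 ≈ -130.76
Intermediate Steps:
S(s, R) = R + 2*s (S(s, R) = 2*s + R = R + 2*s)
n/S(-97, -43) - 18237/1884 = 28695/(-43 + 2*(-97)) - 18237/1884 = 28695/(-43 - 194) - 18237*1/1884 = 28695/(-237) - 6079/628 = 28695*(-1/237) - 6079/628 = -9565/79 - 6079/628 = -6487061/49612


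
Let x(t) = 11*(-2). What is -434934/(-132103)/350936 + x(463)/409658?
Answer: -210434793101/4747905332606116 ≈ -4.4322e-5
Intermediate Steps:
x(t) = -22
-434934/(-132103)/350936 + x(463)/409658 = -434934/(-132103)/350936 - 22/409658 = -434934*(-1/132103)*(1/350936) - 22*1/409658 = (434934/132103)*(1/350936) - 11/204829 = 217467/23179849204 - 11/204829 = -210434793101/4747905332606116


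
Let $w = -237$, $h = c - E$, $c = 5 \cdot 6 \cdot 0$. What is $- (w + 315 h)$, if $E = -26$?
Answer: $-7953$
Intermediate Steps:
$c = 0$ ($c = 30 \cdot 0 = 0$)
$h = 26$ ($h = 0 - -26 = 0 + 26 = 26$)
$- (w + 315 h) = - (-237 + 315 \cdot 26) = - (-237 + 8190) = \left(-1\right) 7953 = -7953$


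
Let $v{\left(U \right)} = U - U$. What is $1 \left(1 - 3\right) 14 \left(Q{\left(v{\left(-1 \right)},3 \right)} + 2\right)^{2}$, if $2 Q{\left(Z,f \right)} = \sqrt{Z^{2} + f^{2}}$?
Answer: $-343$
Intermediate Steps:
$v{\left(U \right)} = 0$
$Q{\left(Z,f \right)} = \frac{\sqrt{Z^{2} + f^{2}}}{2}$
$1 \left(1 - 3\right) 14 \left(Q{\left(v{\left(-1 \right)},3 \right)} + 2\right)^{2} = 1 \left(1 - 3\right) 14 \left(\frac{\sqrt{0^{2} + 3^{2}}}{2} + 2\right)^{2} = 1 \left(-2\right) 14 \left(\frac{\sqrt{0 + 9}}{2} + 2\right)^{2} = \left(-2\right) 14 \left(\frac{\sqrt{9}}{2} + 2\right)^{2} = - 28 \left(\frac{1}{2} \cdot 3 + 2\right)^{2} = - 28 \left(\frac{3}{2} + 2\right)^{2} = - 28 \left(\frac{7}{2}\right)^{2} = \left(-28\right) \frac{49}{4} = -343$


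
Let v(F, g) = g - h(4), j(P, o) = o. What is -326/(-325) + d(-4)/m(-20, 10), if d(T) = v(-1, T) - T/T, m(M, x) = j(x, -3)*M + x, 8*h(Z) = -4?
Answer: 8543/9100 ≈ 0.93879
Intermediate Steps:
h(Z) = -½ (h(Z) = (⅛)*(-4) = -½)
v(F, g) = ½ + g (v(F, g) = g - 1*(-½) = g + ½ = ½ + g)
m(M, x) = x - 3*M (m(M, x) = -3*M + x = x - 3*M)
d(T) = -½ + T (d(T) = (½ + T) - T/T = (½ + T) - 1*1 = (½ + T) - 1 = -½ + T)
-326/(-325) + d(-4)/m(-20, 10) = -326/(-325) + (-½ - 4)/(10 - 3*(-20)) = -326*(-1/325) - 9/(2*(10 + 60)) = 326/325 - 9/2/70 = 326/325 - 9/2*1/70 = 326/325 - 9/140 = 8543/9100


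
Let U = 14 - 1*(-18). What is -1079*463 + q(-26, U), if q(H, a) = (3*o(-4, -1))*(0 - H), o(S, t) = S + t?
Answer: -499967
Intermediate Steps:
U = 32 (U = 14 + 18 = 32)
q(H, a) = 15*H (q(H, a) = (3*(-4 - 1))*(0 - H) = (3*(-5))*(-H) = -(-15)*H = 15*H)
-1079*463 + q(-26, U) = -1079*463 + 15*(-26) = -499577 - 390 = -499967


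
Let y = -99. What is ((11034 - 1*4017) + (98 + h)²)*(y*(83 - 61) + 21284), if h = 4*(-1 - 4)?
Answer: 250307706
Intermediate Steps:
h = -20 (h = 4*(-5) = -20)
((11034 - 1*4017) + (98 + h)²)*(y*(83 - 61) + 21284) = ((11034 - 1*4017) + (98 - 20)²)*(-99*(83 - 61) + 21284) = ((11034 - 4017) + 78²)*(-99*22 + 21284) = (7017 + 6084)*(-2178 + 21284) = 13101*19106 = 250307706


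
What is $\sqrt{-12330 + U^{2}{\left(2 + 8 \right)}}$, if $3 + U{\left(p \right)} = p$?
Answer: $i \sqrt{12281} \approx 110.82 i$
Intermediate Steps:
$U{\left(p \right)} = -3 + p$
$\sqrt{-12330 + U^{2}{\left(2 + 8 \right)}} = \sqrt{-12330 + \left(-3 + \left(2 + 8\right)\right)^{2}} = \sqrt{-12330 + \left(-3 + 10\right)^{2}} = \sqrt{-12330 + 7^{2}} = \sqrt{-12330 + 49} = \sqrt{-12281} = i \sqrt{12281}$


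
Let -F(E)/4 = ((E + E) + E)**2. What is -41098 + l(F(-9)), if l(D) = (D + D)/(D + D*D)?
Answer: -119800672/2915 ≈ -41098.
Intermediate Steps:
F(E) = -36*E**2 (F(E) = -4*((E + E) + E)**2 = -4*(2*E + E)**2 = -4*9*E**2 = -36*E**2)
l(D) = 2*D/(D + D**2) (l(D) = (2*D)/(D + D**2) = 2*D/(D + D**2))
-41098 + l(F(-9)) = -41098 + 2/(1 - 36*(-9)**2) = -41098 + 2/(1 - 36*81) = -41098 + 2/(1 - 2916) = -41098 + 2/(-2915) = -41098 + 2*(-1/2915) = -41098 - 2/2915 = -119800672/2915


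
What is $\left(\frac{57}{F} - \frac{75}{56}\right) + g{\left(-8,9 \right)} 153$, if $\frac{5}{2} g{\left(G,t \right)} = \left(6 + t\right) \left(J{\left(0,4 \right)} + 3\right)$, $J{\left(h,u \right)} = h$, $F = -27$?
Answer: $\frac{1386277}{504} \approx 2750.6$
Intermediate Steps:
$g{\left(G,t \right)} = \frac{36}{5} + \frac{6 t}{5}$ ($g{\left(G,t \right)} = \frac{2 \left(6 + t\right) \left(0 + 3\right)}{5} = \frac{2 \left(6 + t\right) 3}{5} = \frac{2 \left(18 + 3 t\right)}{5} = \frac{36}{5} + \frac{6 t}{5}$)
$\left(\frac{57}{F} - \frac{75}{56}\right) + g{\left(-8,9 \right)} 153 = \left(\frac{57}{-27} - \frac{75}{56}\right) + \left(\frac{36}{5} + \frac{6}{5} \cdot 9\right) 153 = \left(57 \left(- \frac{1}{27}\right) - \frac{75}{56}\right) + \left(\frac{36}{5} + \frac{54}{5}\right) 153 = \left(- \frac{19}{9} - \frac{75}{56}\right) + 18 \cdot 153 = - \frac{1739}{504} + 2754 = \frac{1386277}{504}$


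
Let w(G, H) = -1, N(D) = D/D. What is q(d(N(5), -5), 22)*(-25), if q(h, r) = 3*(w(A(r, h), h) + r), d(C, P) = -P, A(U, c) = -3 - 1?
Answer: -1575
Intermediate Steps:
A(U, c) = -4
N(D) = 1
q(h, r) = -3 + 3*r (q(h, r) = 3*(-1 + r) = -3 + 3*r)
q(d(N(5), -5), 22)*(-25) = (-3 + 3*22)*(-25) = (-3 + 66)*(-25) = 63*(-25) = -1575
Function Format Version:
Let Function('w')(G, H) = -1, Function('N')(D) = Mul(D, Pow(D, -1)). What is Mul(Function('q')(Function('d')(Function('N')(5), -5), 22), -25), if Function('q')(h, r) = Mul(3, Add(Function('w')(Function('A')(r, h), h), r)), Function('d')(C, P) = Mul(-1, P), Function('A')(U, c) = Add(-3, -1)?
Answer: -1575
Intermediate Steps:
Function('A')(U, c) = -4
Function('N')(D) = 1
Function('q')(h, r) = Add(-3, Mul(3, r)) (Function('q')(h, r) = Mul(3, Add(-1, r)) = Add(-3, Mul(3, r)))
Mul(Function('q')(Function('d')(Function('N')(5), -5), 22), -25) = Mul(Add(-3, Mul(3, 22)), -25) = Mul(Add(-3, 66), -25) = Mul(63, -25) = -1575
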